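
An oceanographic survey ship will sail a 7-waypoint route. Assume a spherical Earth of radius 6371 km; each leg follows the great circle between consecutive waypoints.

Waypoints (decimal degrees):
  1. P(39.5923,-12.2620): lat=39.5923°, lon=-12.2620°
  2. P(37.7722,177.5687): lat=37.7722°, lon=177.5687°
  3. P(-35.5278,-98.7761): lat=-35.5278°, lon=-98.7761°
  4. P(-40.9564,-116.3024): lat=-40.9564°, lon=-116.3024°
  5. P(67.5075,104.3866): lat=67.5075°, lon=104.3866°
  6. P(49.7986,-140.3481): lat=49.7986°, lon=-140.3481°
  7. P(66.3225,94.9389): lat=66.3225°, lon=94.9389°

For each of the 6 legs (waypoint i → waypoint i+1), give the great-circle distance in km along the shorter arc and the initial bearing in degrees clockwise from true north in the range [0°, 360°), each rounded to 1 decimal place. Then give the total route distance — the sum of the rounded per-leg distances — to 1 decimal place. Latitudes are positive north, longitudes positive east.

Leg 1: φ1=0.6910160, φ2=0.6592493, Δφ=-0.0317667, Δλ=3.3131707 rad; a=sin²(Δφ/2)+cosφ1·cosφ2·sin²(Δλ/2)=0.6049019328; c=2·atan2(√a, √(1-a))=1.782170683; dist=6371·c=11354.209 ≈ 11354.2 km; running total=11354.2 km
Leg 1 bearing: y=sinΔλ·cosφ2=-0.13495983, x=cosφ1·sinφ2-sinφ1·cosφ2·cosΔλ=0.96838432; θ=atan2(y, x)=-7.9340° <0 so +360° → 352.0660° ≈ 352.1°
Leg 2: φ1=0.6592493, φ2=-0.6200771, Δφ=-1.2793263, Δλ=-4.8231266 rad; a=sin²(Δφ/2)+cosφ1·cosφ2·sin²(Δλ/2)=0.6424222578; c=2·atan2(√a, √(1-a))=1.859640547; dist=6371·c=11847.770 ≈ 11847.8 km; running total=23202.0 km
Leg 2 bearing: y=sinΔλ·cosφ2=0.80884881, x=cosφ1·sinφ2-sinφ1·cosφ2·cosΔλ=-0.51441929; θ=atan2(y, x)=122.4559° ≈ 122.5°
Leg 3: φ1=-0.6200771, φ2=-0.7148240, Δφ=-0.0947469, Δλ=-0.3058916 rad; a=sin²(Δφ/2)+cosφ1·cosφ2·sin²(Δλ/2)=0.0165081253; c=2·atan2(√a, √(1-a))=0.257680213; dist=6371·c=1641.681 ≈ 1641.7 km; running total=24843.7 km
Leg 3 bearing: y=sinΔλ·cosφ2=-0.22742619, x=cosφ1·sinφ2-sinφ1·cosφ2·cosΔλ=-0.11497719; θ=atan2(y, x)=-116.8193° <0 so +360° → 243.1807° ≈ 243.2°
Leg 4: φ1=-0.7148240, φ2=1.1782281, Δφ=1.8930522, Δλ=3.8517497 rad; a=sin²(Δφ/2)+cosφ1·cosφ2·sin²(Δλ/2)=0.9123468655; c=2·atan2(√a, √(1-a))=2.540456799; dist=6371·c=16185.250 ≈ 16185.3 km; running total=41029.0 km
Leg 4 bearing: y=sinΔλ·cosφ2=-0.24941270, x=cosφ1·sinφ2-sinφ1·cosφ2·cosΔλ=0.50761556; θ=atan2(y, x)=-26.1668° <0 so +360° → 333.8332° ≈ 333.8°
Leg 5: φ1=1.1782281, φ2=0.8691495, Δφ=-0.3090786, Δλ=-4.2714263 rad; a=sin²(Δφ/2)+cosφ1·cosφ2·sin²(Δλ/2)=0.1998576027; c=2·atan2(√a, √(1-a))=0.926939177; dist=6371·c=5905.529 ≈ 5905.5 km; running total=46934.5 km
Leg 5 bearing: y=sinΔλ·cosφ2=0.58373086, x=cosφ1·sinφ2-sinφ1·cosφ2·cosΔλ=0.54673252; θ=atan2(y, x)=46.8745° ≈ 46.9°
Leg 6: φ1=0.8691495, φ2=1.1575460, Δφ=0.2883965, Δλ=4.1065328 rad; a=sin²(Δφ/2)+cosφ1·cosφ2·sin²(Δλ/2)=0.2240645020; c=2·atan2(√a, √(1-a))=0.986190160; dist=6371·c=6283.018 ≈ 6283.0 km; running total=53217.5 km
Leg 6 bearing: y=sinΔλ·cosφ2=-0.33011144, x=cosφ1·sinφ2-sinφ1·cosφ2·cosΔλ=0.76580993; θ=atan2(y, x)=-23.3190° <0 so +360° → 336.6810° ≈ 336.7°

Leg 1: dist=11354.2 km, bearing=352.1°
Leg 2: dist=11847.8 km, bearing=122.5°
Leg 3: dist=1641.7 km, bearing=243.2°
Leg 4: dist=16185.3 km, bearing=333.8°
Leg 5: dist=5905.5 km, bearing=46.9°
Leg 6: dist=6283.0 km, bearing=336.7°
Total: 53217.5 km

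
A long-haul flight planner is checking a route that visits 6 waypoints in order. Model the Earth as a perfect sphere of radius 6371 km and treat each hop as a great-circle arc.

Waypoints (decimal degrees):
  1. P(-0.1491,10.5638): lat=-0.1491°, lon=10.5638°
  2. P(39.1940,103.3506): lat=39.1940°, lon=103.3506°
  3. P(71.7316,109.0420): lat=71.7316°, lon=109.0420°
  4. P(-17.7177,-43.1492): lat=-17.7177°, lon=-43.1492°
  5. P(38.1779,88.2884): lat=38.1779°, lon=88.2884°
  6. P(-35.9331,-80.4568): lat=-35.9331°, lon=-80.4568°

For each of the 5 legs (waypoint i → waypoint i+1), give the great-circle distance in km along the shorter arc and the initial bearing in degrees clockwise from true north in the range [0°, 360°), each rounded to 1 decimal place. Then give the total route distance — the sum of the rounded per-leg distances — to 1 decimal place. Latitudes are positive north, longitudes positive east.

Leg 1: dist=10258.1 km, bearing=50.8°
Leg 2: dist=3632.2 km, bearing=3.3°
Leg 3: dist=13741.5 km, bearing=327.8°
Leg 4: dist=14803.5 km, bearing=53.9°
Leg 5: dist=18986.4 km, bearing=280.6°
Total: 61421.7 km

Leg 1: φ1=-0.0026023, φ2=0.6840643, Δφ=0.6866666, Δλ=1.6194352 rad; a=sin²(Δφ/2)+cosφ1·cosφ2·sin²(Δλ/2)=0.5196625678; c=2·atan2(√a, √(1-a))=1.610131605; dist=6371·c=10258.148 ≈ 10258.1 km; running total=10258.1 km
Leg 1 bearing: y=sinΔλ·cosφ2=0.77409412, x=cosφ1·sinφ2-sinφ1·cosφ2·cosΔλ=0.63184795; θ=atan2(y, x)=50.7772° ≈ 50.8°
Leg 2: φ1=0.6840643, φ2=1.2519526, Δφ=0.5678883, Δλ=0.0993337 rad; a=sin²(Δφ/2)+cosφ1·cosφ2·sin²(Δλ/2)=0.0790794621; c=2·atan2(√a, √(1-a))=0.570110991; dist=6371·c=3632.177 ≈ 3632.2 km; running total=13890.3 km
Leg 2 bearing: y=sinΔλ·cosφ2=0.03108682, x=cosφ1·sinφ2-sinφ1·cosφ2·cosΔλ=0.53882948; θ=atan2(y, x)=3.3019° ≈ 3.3°
Leg 3: φ1=1.2519526, φ2=-0.3092322, Δφ=-1.5611848, Δλ=-2.6562375 rad; a=sin²(Δφ/2)+cosφ1·cosφ2·sin²(Δλ/2)=0.7765517168; c=2·atan2(√a, √(1-a))=2.156881085; dist=6371·c=13741.489 ≈ 13741.5 km; running total=27631.8 km
Leg 3 bearing: y=sinΔλ·cosφ2=-0.44439417, x=cosφ1·sinφ2-sinφ1·cosφ2·cosΔλ=0.70469171; θ=atan2(y, x)=-32.2364° <0 so +360° → 327.7636° ≈ 327.8°
Leg 4: φ1=-0.3092322, φ2=0.6663301, Δφ=0.9755623, Δλ=2.2940189 rad; a=sin²(Δφ/2)+cosφ1·cosφ2·sin²(Δλ/2)=0.8418355192; c=2·atan2(√a, √(1-a))=2.323577450; dist=6371·c=14803.512 ≈ 14803.5 km; running total=42435.3 km
Leg 4 bearing: y=sinΔλ·cosφ2=0.58931756, x=cosφ1·sinφ2-sinφ1·cosφ2·cosΔλ=0.43046339; θ=atan2(y, x)=53.8540° ≈ 53.9°
Leg 5: φ1=0.6663301, φ2=-0.6271509, Δφ=-1.2934810, Δλ=-2.9451593 rad; a=sin²(Δφ/2)+cosφ1·cosφ2·sin²(Δλ/2)=0.9934959761; c=2·atan2(√a, √(1-a))=2.980122238; dist=6371·c=18986.359 ≈ 18986.4 km; running total=61421.7 km
Leg 5 bearing: y=sinΔλ·cosφ2=-0.15803170, x=cosφ1·sinφ2-sinφ1·cosφ2·cosΔλ=0.02954434; θ=atan2(y, x)=-79.4107° <0 so +360° → 280.5893° ≈ 280.6°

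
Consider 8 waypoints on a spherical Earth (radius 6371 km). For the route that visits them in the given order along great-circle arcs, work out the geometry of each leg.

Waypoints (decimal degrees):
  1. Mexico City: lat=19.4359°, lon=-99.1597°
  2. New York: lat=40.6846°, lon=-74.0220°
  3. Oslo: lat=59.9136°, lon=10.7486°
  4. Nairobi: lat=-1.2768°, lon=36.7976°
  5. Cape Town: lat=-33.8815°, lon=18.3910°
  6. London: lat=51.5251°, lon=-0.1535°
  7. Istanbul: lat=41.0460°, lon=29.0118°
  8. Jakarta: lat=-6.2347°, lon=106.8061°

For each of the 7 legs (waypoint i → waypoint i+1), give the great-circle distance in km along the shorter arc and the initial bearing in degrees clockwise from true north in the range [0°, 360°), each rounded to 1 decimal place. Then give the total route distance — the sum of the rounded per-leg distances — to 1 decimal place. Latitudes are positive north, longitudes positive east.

Leg 1: φ1=0.3392204, φ2=0.7100802, Δφ=0.3708598, Δλ=0.4387356 rad; a=sin²(Δφ/2)+cosφ1·cosφ2·sin²(Δλ/2)=0.0678555478; c=2·atan2(√a, √(1-a))=0.527061398; dist=6371·c=3357.908 ≈ 3357.9 km; running total=3357.9 km
Leg 1 bearing: y=sinΔλ·cosφ2=0.32212626, x=cosφ1·sinφ2-sinφ1·cosφ2·cosΔλ=0.38631511; θ=atan2(y, x)=39.8228° ≈ 39.8°
Leg 2: φ1=0.7100802, φ2=1.0456896, Δφ=0.3356094, Δλ=1.4795261 rad; a=sin²(Δφ/2)+cosφ1·cosφ2·sin²(Δλ/2)=0.2006435603; c=2·atan2(√a, √(1-a))=0.928903150; dist=6371·c=5918.042 ≈ 5918.0 km; running total=9275.9 km
Leg 2 bearing: y=sinΔλ·cosφ2=0.49921881, x=cosφ1·sinφ2-sinφ1·cosφ2·cosΔλ=0.62635730; θ=atan2(y, x)=38.5555° ≈ 38.6°
Leg 3: φ1=1.0456896, φ2=-0.0222844, Δφ=-1.0679740, Δλ=0.4546408 rad; a=sin²(Δφ/2)+cosφ1·cosφ2·sin²(Δλ/2)=0.2845050272; c=2·atan2(√a, √(1-a))=1.125206770; dist=6371·c=7168.692 ≈ 7168.7 km; running total=16444.6 km
Leg 3 bearing: y=sinΔλ·cosφ2=0.43903061, x=cosφ1·sinφ2-sinφ1·cosφ2·cosΔλ=-0.78835258; θ=atan2(y, x)=150.8867° ≈ 150.9°
Leg 4: φ1=-0.0222844, φ2=-0.5913437, Δφ=-0.5690594, Δλ=-0.3212558 rad; a=sin²(Δφ/2)+cosφ1·cosφ2·sin²(Δλ/2)=0.1000270951; c=2·atan2(√a, √(1-a))=0.643591420; dist=6371·c=4100.321 ≈ 4100.3 km; running total=20544.9 km
Leg 4 bearing: y=sinΔλ·cosφ2=-0.26214015, x=cosφ1·sinφ2-sinφ1·cosφ2·cosΔλ=-0.53978629; θ=atan2(y, x)=-154.0971° <0 so +360° → 205.9029° ≈ 205.9°
Leg 5: φ1=-0.5913437, φ2=0.8992826, Δφ=1.4906264, Δλ=-0.3236626 rad; a=sin²(Δφ/2)+cosφ1·cosφ2·sin²(Δλ/2)=0.4733676582; c=2·atan2(√a, √(1-a))=1.517506425; dist=6371·c=9668.033 ≈ 9668.0 km; running total=30212.9 km
Leg 5 bearing: y=sinΔλ·cosφ2=-0.19787618, x=cosφ1·sinφ2-sinφ1·cosφ2·cosΔλ=0.97877878; θ=atan2(y, x)=-11.4292° <0 so +360° → 348.5708° ≈ 348.6°
Leg 6: φ1=0.8992826, φ2=0.7163878, Δφ=-0.1828948, Δλ=0.5090305 rad; a=sin²(Δφ/2)+cosφ1·cosφ2·sin²(Δλ/2)=0.0380845163; c=2·atan2(√a, √(1-a))=0.392825969; dist=6371·c=2502.694 ≈ 2502.7 km; running total=32715.6 km
Leg 6 bearing: y=sinΔλ·cosφ2=0.36753650, x=cosφ1·sinφ2-sinφ1·cosφ2·cosΔλ=-0.10701994; θ=atan2(y, x)=106.2346° ≈ 106.2°
Leg 7: φ1=0.7163878, φ2=-0.1088160, Δφ=-0.8252039, Δλ=1.3577667 rad; a=sin²(Δφ/2)+cosφ1·cosφ2·sin²(Δλ/2)=0.4564034973; c=2·atan2(√a, √(1-a))=1.483492459; dist=6371·c=9451.330 ≈ 9451.3 km; running total=42166.9 km
Leg 7 bearing: y=sinΔλ·cosφ2=0.97161394, x=cosφ1·sinφ2-sinφ1·cosφ2·cosΔλ=-0.21991755; θ=atan2(y, x)=102.7536° ≈ 102.8°

Leg 1: dist=3357.9 km, bearing=39.8°
Leg 2: dist=5918.0 km, bearing=38.6°
Leg 3: dist=7168.7 km, bearing=150.9°
Leg 4: dist=4100.3 km, bearing=205.9°
Leg 5: dist=9668.0 km, bearing=348.6°
Leg 6: dist=2502.7 km, bearing=106.2°
Leg 7: dist=9451.3 km, bearing=102.8°
Total: 42166.9 km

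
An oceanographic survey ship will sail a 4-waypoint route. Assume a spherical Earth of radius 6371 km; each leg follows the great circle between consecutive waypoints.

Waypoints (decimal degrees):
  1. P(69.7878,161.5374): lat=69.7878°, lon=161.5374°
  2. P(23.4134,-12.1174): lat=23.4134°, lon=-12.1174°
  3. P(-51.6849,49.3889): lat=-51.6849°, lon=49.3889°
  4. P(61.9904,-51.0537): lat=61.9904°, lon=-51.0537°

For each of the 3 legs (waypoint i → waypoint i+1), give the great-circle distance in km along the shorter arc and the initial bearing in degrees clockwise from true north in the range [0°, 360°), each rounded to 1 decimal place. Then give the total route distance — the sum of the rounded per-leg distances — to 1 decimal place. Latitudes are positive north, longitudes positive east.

Leg 1: φ1=1.2180269, φ2=0.4086409, Δφ=-0.8093860, Δλ=-3.0308480 rad; a=sin²(Δφ/2)+cosφ1·cosφ2·sin²(Δλ/2)=0.4711076791; c=2·atan2(√a, √(1-a))=1.512979479; dist=6371·c=9639.192 ≈ 9639.2 km; running total=9639.2 km
Leg 1 bearing: y=sinΔλ·cosφ2=-0.10141851, x=cosφ1·sinφ2-sinφ1·cosφ2·cosΔλ=0.99316425; θ=atan2(y, x)=-5.8306° <0 so +360° → 354.1694° ≈ 354.2°
Leg 2: φ1=0.4086409, φ2=-0.9020717, Δφ=-1.3107126, Δλ=1.0734874 rad; a=sin²(Δφ/2)+cosφ1·cosφ2·sin²(Δλ/2)=0.5201786889; c=2·atan2(√a, √(1-a))=1.611164668; dist=6371·c=10264.730 ≈ 10264.7 km; running total=19903.9 km
Leg 2 bearing: y=sinΔλ·cosφ2=0.54488669, x=cosφ1·sinφ2-sinφ1·cosφ2·cosΔλ=-0.83753793; θ=atan2(y, x)=146.9527° ≈ 147.0°
Leg 3: φ1=-0.9020717, φ2=1.0819366, Δφ=1.9840083, Δλ=-1.7530541 rad; a=sin²(Δφ/2)+cosφ1·cosφ2·sin²(Δλ/2)=0.8727414169; c=2·atan2(√a, √(1-a))=2.412055280; dist=6371·c=15367.204 ≈ 15367.2 km; running total=35271.1 km
Leg 3 bearing: y=sinΔλ·cosφ2=-0.46184118, x=cosφ1·sinφ2-sinφ1·cosφ2·cosΔλ=0.48058097; θ=atan2(y, x)=-43.8608° <0 so +360° → 316.1392° ≈ 316.1°

Leg 1: dist=9639.2 km, bearing=354.2°
Leg 2: dist=10264.7 km, bearing=147.0°
Leg 3: dist=15367.2 km, bearing=316.1°
Total: 35271.1 km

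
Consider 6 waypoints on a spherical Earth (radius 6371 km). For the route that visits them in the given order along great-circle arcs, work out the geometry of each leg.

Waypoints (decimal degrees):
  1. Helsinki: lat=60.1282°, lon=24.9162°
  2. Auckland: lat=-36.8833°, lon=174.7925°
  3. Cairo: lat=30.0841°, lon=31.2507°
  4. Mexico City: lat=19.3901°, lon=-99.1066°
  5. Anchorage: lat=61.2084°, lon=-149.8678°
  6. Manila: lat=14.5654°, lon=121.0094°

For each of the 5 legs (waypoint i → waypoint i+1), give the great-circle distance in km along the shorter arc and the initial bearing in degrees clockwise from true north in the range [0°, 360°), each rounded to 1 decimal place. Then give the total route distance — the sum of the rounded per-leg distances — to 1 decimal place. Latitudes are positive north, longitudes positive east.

Leg 1: φ1=1.0494351, φ2=-0.6437350, Δφ=-1.6931701, Δλ=2.6158349 rad; a=sin²(Δφ/2)+cosφ1·cosφ2·sin²(Δλ/2)=0.9325114219; c=2·atan2(√a, √(1-a))=2.615992227; dist=6371·c=16666.486 ≈ 16666.5 km; running total=16666.5 km
Leg 1 bearing: y=sinΔλ·cosφ2=0.40142440, x=cosφ1·sinφ2-sinφ1·cosφ2·cosΔλ=0.30098826; θ=atan2(y, x)=53.1374° ≈ 53.1°
Leg 2: φ1=-0.6437350, φ2=0.5250666, Δφ=1.1688016, Δλ=-2.5052770 rad; a=sin²(Δφ/2)+cosφ1·cosφ2·sin²(Δλ/2)=0.9287572671; c=2·atan2(√a, √(1-a))=2.601215154; dist=6371·c=16572.342 ≈ 16572.3 km; running total=33238.8 km
Leg 2 bearing: y=sinΔλ·cosφ2=-0.51418695, x=cosφ1·sinφ2-sinφ1·cosφ2·cosΔλ=-0.01675112; θ=atan2(y, x)=-91.8659° <0 so +360° → 268.1341° ≈ 268.1°
Leg 3: φ1=0.5250666, φ2=0.3384211, Δφ=-0.1866455, Δλ=-2.2751641 rad; a=sin²(Δφ/2)+cosφ1·cosφ2·sin²(Δλ/2)=0.6810592462; c=2·atan2(√a, √(1-a))=1.941335958; dist=6371·c=12368.251 ≈ 12368.3 km; running total=45607.1 km
Leg 3 bearing: y=sinΔλ·cosφ2=-0.71879930, x=cosφ1·sinφ2-sinφ1·cosφ2·cosΔλ=0.59346252; θ=atan2(y, x)=-50.4559° <0 so +360° → 309.5441° ≈ 309.5°
Leg 4: φ1=0.3384211, φ2=1.0682881, Δφ=0.7298670, Δλ=-0.8859501 rad; a=sin²(Δφ/2)+cosφ1·cosφ2·sin²(Δλ/2)=0.2108352007; c=2·atan2(√a, √(1-a))=0.954116680; dist=6371·c=6078.677 ≈ 6078.7 km; running total=51685.8 km
Leg 4 bearing: y=sinΔλ·cosφ2=-0.37302657, x=cosφ1·sinφ2-sinφ1·cosφ2·cosΔλ=0.72552468; θ=atan2(y, x)=-27.2098° <0 so +360° → 332.7902° ≈ 332.8°
Leg 5: φ1=1.0682881, φ2=0.2542142, Δφ=-0.8140739, Δλ=4.7276990 rad; a=sin²(Δφ/2)+cosφ1·cosφ2·sin²(Δλ/2)=0.3862339414; c=2·atan2(√a, √(1-a))=1.341253755; dist=6371·c=8545.128 ≈ 8545.1 km; running total=60230.9 km
Leg 5 bearing: y=sinΔλ·cosφ2=-0.96774779, x=cosφ1·sinφ2-sinφ1·cosφ2·cosΔλ=0.10813584; θ=atan2(y, x)=-83.6242° <0 so +360° → 276.3758° ≈ 276.4°

Leg 1: dist=16666.5 km, bearing=53.1°
Leg 2: dist=16572.3 km, bearing=268.1°
Leg 3: dist=12368.3 km, bearing=309.5°
Leg 4: dist=6078.7 km, bearing=332.8°
Leg 5: dist=8545.1 km, bearing=276.4°
Total: 60230.9 km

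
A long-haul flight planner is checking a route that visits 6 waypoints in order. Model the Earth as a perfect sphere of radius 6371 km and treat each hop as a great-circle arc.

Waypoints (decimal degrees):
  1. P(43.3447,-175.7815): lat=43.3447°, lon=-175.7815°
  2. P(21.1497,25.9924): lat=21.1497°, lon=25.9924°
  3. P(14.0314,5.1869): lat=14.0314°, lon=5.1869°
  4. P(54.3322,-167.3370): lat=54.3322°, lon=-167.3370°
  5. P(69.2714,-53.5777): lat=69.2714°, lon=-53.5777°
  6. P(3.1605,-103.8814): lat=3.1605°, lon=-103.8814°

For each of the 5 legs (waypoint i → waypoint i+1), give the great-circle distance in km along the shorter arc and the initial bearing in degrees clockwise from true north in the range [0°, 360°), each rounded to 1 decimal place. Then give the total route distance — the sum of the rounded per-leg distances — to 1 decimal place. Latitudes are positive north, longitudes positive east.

Leg 1: dist=12506.2 km, bearing=338.0°
Leg 2: dist=2340.2 km, bearing=253.7°
Leg 3: dist=12380.5 km, bearing=355.3°
Leg 4: dist=5272.4 km, bearing=26.1°
Leg 5: dist=8217.5 km, bearing=233.1°
Total: 40716.8 km

Leg 1: φ1=0.7565077, φ2=0.3691319, Δφ=-0.3873758, Δλ=3.5216189 rad; a=sin²(Δφ/2)+cosφ1·cosφ2·sin²(Δλ/2)=0.6911046979; c=2·atan2(√a, √(1-a))=1.962982369; dist=6371·c=12506.161 ≈ 12506.2 km; running total=12506.2 km
Leg 1 bearing: y=sinΔλ·cosφ2=-0.34595834, x=cosφ1·sinφ2-sinφ1·cosφ2·cosΔλ=0.85687152; θ=atan2(y, x)=-21.9862° <0 so +360° → 338.0138° ≈ 338.0°
Leg 2: φ1=0.3691319, φ2=0.2448941, Δφ=-0.1242378, Δλ=-0.3631245 rad; a=sin²(Δφ/2)+cosφ1·cosφ2·sin²(Δλ/2)=0.0333545293; c=2·atan2(√a, √(1-a))=0.367326082; dist=6371·c=2340.234 ≈ 2340.2 km; running total=14846.4 km
Leg 2 bearing: y=sinΔλ·cosφ2=-0.34459869, x=cosφ1·sinφ2-sinφ1·cosφ2·cosΔλ=-0.10109283; θ=atan2(y, x)=-106.3498° <0 so +360° → 253.6502° ≈ 253.7°
Leg 3: φ1=0.2448941, φ2=0.9482758, Δφ=0.7033817, Δλ=-3.0111101 rad; a=sin²(Δφ/2)+cosφ1·cosφ2·sin²(Δλ/2)=0.6819531918; c=2·atan2(√a, √(1-a))=1.943254741; dist=6371·c=12380.476 ≈ 12380.5 km; running total=27226.9 km
Leg 3 bearing: y=sinΔλ·cosφ2=-0.07586668, x=cosφ1·sinφ2-sinφ1·cosφ2·cosΔλ=0.92834067; θ=atan2(y, x)=-4.6720° <0 so +360° → 355.3280° ≈ 355.3°
Leg 4: φ1=0.9482758, φ2=1.2090140, Δφ=0.2607382, Δλ=1.9854743 rad; a=sin²(Δφ/2)+cosφ1·cosφ2·sin²(Δλ/2)=0.1616634100; c=2·atan2(√a, √(1-a))=0.827561524; dist=6371·c=5272.394 ≈ 5272.4 km; running total=32499.3 km
Leg 4 bearing: y=sinΔλ·cosφ2=0.32394380, x=cosφ1·sinφ2-sinφ1·cosφ2·cosΔλ=0.66119122; θ=atan2(y, x)=26.1021° ≈ 26.1°
Leg 5: φ1=1.2090140, φ2=0.0551611, Δφ=-1.1538529, Δλ=-0.8779652 rad; a=sin²(Δφ/2)+cosφ1·cosφ2·sin²(Δλ/2)=0.3613552947; c=2·atan2(√a, √(1-a))=1.289824590; dist=6371·c=8217.472 ≈ 8217.5 km; running total=40716.8 km
Leg 5 bearing: y=sinΔλ·cosφ2=-0.76827049, x=cosφ1·sinφ2-sinφ1·cosφ2·cosΔλ=-0.57694977; θ=atan2(y, x)=-126.9055° <0 so +360° → 233.0945° ≈ 233.1°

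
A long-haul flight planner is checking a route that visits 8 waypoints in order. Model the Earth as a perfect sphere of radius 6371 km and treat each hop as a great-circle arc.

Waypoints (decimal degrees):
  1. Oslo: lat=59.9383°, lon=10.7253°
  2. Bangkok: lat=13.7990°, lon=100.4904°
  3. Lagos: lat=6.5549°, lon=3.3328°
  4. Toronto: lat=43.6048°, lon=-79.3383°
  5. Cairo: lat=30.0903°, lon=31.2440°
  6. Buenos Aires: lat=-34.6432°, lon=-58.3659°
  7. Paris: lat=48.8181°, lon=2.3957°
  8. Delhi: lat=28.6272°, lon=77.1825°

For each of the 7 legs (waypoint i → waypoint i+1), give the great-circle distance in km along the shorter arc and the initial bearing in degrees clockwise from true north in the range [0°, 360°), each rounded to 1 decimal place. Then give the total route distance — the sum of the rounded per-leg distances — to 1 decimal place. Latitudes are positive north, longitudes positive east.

Leg 1: φ1=1.0461207, φ2=0.2408380, Δφ=-0.8052827, Δλ=1.5666965 rad; a=sin²(Δφ/2)+cosφ1·cosφ2·sin²(Δλ/2)=0.3957863787; c=2·atan2(√a, √(1-a))=1.360829717; dist=6371·c=8669.846 ≈ 8669.8 km; running total=8669.8 km
Leg 1 bearing: y=sinΔλ·cosφ2=0.97113028, x=cosφ1·sinφ2-sinφ1·cosφ2·cosΔλ=0.11603474; θ=atan2(y, x)=83.1864° ≈ 83.2°
Leg 2: φ1=0.2408380, φ2=0.1144046, Δφ=-0.1264334, Δλ=-1.6957200 rad; a=sin²(Δφ/2)+cosφ1·cosφ2·sin²(Δλ/2)=0.5464919961; c=2·atan2(√a, √(1-a))=1.663914833; dist=6371·c=10600.801 ≈ 10600.8 km; running total=19270.6 km
Leg 2 bearing: y=sinΔλ·cosφ2=-0.98572105, x=cosφ1·sinφ2-sinφ1·cosφ2·cosΔλ=0.14038514; θ=atan2(y, x)=-81.8945° <0 so +360° → 278.1055° ≈ 278.1°
Leg 3: φ1=0.1144046, φ2=0.7610473, Δφ=0.6466427, Δλ=-1.4428829 rad; a=sin²(Δφ/2)+cosφ1·cosφ2·sin²(Δλ/2)=0.4147508607; c=2·atan2(√a, √(1-a))=1.399460997; dist=6371·c=8915.966 ≈ 8916.0 km; running total=28186.6 km
Leg 3 bearing: y=sinΔλ·cosφ2=-0.71819824, x=cosφ1·sinφ2-sinφ1·cosφ2·cosΔλ=0.67462703; θ=atan2(y, x)=-46.7918° <0 so +360° → 313.2082° ≈ 313.2°
Leg 4: φ1=0.7610473, φ2=0.5251748, Δφ=-0.2358725, Δλ=1.9300252 rad; a=sin²(Δφ/2)+cosφ1·cosφ2·sin²(Δλ/2)=0.4372385420; c=2·atan2(√a, √(1-a))=1.444941428; dist=6371·c=9205.722 ≈ 9205.7 km; running total=37392.3 km
Leg 4 bearing: y=sinΔλ·cosφ2=0.81000671, x=cosφ1·sinφ2-sinφ1·cosφ2·cosΔλ=0.57282906; θ=atan2(y, x)=54.7324° ≈ 54.7°
Leg 5: φ1=0.5251748, φ2=-0.6046379, Δφ=-1.1298127, Δλ=-1.5639878 rad; a=sin²(Δφ/2)+cosφ1·cosφ2·sin²(Δλ/2)=0.6400805584; c=2·atan2(√a, √(1-a))=1.854758270; dist=6371·c=11816.665 ≈ 11816.7 km; running total=49209.0 km
Leg 5 bearing: y=sinΔλ·cosφ2=-0.82268892, x=cosφ1·sinφ2-sinφ1·cosφ2·cosΔλ=-0.49466422; θ=atan2(y, x)=-121.0175° <0 so +360° → 238.9825° ≈ 239.0°
Leg 6: φ1=-0.6046379, φ2=0.8520366, Δφ=1.4566745, Δλ=1.0604900 rad; a=sin²(Δφ/2)+cosφ1·cosφ2·sin²(Δλ/2)=0.5816210934; c=2·atan2(√a, √(1-a))=1.734772361; dist=6371·c=11052.235 ≈ 11052.2 km; running total=60261.2 km
Leg 6 bearing: y=sinΔλ·cosφ2=0.57456164, x=cosφ1·sinφ2-sinφ1·cosφ2·cosΔλ=0.80201678; θ=atan2(y, x)=35.6177° ≈ 35.6°
Leg 7: φ1=0.8520366, φ2=0.4996389, Δφ=-0.3523977, Δλ=1.3052759 rad; a=sin²(Δφ/2)+cosφ1·cosφ2·sin²(Δλ/2)=0.2438742950; c=2·atan2(√a, √(1-a))=1.032992112; dist=6371·c=6581.193 ≈ 6581.2 km; running total=66842.4 km
Leg 7 bearing: y=sinΔλ·cosφ2=0.84699562, x=cosφ1·sinφ2-sinφ1·cosφ2·cosΔλ=0.14211587; θ=atan2(y, x)=80.4752° ≈ 80.5°

Leg 1: dist=8669.8 km, bearing=83.2°
Leg 2: dist=10600.8 km, bearing=278.1°
Leg 3: dist=8916.0 km, bearing=313.2°
Leg 4: dist=9205.7 km, bearing=54.7°
Leg 5: dist=11816.7 km, bearing=239.0°
Leg 6: dist=11052.2 km, bearing=35.6°
Leg 7: dist=6581.2 km, bearing=80.5°
Total: 66842.4 km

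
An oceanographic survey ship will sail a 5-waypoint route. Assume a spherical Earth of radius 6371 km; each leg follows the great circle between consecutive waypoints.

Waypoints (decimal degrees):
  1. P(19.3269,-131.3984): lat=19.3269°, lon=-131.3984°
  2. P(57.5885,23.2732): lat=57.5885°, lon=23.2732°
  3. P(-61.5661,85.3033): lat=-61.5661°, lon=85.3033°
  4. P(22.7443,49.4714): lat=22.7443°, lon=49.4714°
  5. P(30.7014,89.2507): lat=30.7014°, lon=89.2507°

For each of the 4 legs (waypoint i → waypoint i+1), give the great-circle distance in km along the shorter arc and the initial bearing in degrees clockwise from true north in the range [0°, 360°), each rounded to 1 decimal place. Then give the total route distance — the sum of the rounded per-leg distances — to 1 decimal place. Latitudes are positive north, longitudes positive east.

Leg 1: dist=11146.2 km, bearing=13.5°
Leg 2: dist=14289.9 km, bearing=147.5°
Leg 3: dist=9905.4 km, bearing=327.3°
Leg 4: dist=4026.9 km, bearing=68.6°
Total: 39368.4 km

Leg 1: φ1=0.3373180, φ2=1.0051089, Δφ=0.6677909, Δλ=2.6995287 rad; a=sin²(Δφ/2)+cosφ1·cosφ2·sin²(Δλ/2)=0.5888840881; c=2·atan2(√a, √(1-a))=1.749514365; dist=6371·c=11146.156 ≈ 11146.2 km; running total=11146.2 km
Leg 1 bearing: y=sinΔλ·cosφ2=0.22930238, x=cosφ1·sinφ2-sinφ1·cosφ2·cosΔλ=0.95698427; θ=atan2(y, x)=13.4746° ≈ 13.5°
Leg 2: φ1=1.0051089, φ2=-1.0745312, Δφ=-2.0796401, Δλ=1.0826295 rad; a=sin²(Δφ/2)+cosφ1·cosφ2·sin²(Δλ/2)=0.8113416442; c=2·atan2(√a, √(1-a))=2.242963607; dist=6371·c=14289.921 ≈ 14289.9 km; running total=25436.1 km
Leg 2 bearing: y=sinΔλ·cosφ2=0.42052809, x=cosφ1·sinφ2-sinφ1·cosφ2·cosΔλ=-0.65986487; θ=atan2(y, x)=147.4909° ≈ 147.5°
Leg 3: φ1=-1.0745312, φ2=0.3969629, Δφ=1.4714941, Δλ=-0.6253846 rad; a=sin²(Δφ/2)+cosφ1·cosφ2·sin²(Δλ/2)=0.4919847315; c=2·atan2(√a, √(1-a))=1.554765103; dist=6371·c=9905.408 ≈ 9905.4 km; running total=35341.5 km
Leg 3 bearing: y=sinΔλ·cosφ2=-0.53988741, x=cosφ1·sinφ2-sinφ1·cosφ2·cosΔλ=0.84158458; θ=atan2(y, x)=-32.6807° <0 so +360° → 327.3193° ≈ 327.3°
Leg 4: φ1=0.3969629, φ2=0.5358405, Δφ=0.1388776, Δλ=0.6942798 rad; a=sin²(Δφ/2)+cosφ1·cosφ2·sin²(Δλ/2)=0.0965953831; c=2·atan2(√a, √(1-a))=0.632064947; dist=6371·c=4026.886 ≈ 4026.9 km; running total=39368.4 km
Leg 4 bearing: y=sinΔλ·cosφ2=0.55015309, x=cosφ1·sinφ2-sinφ1·cosφ2·cosΔλ=0.21538439; θ=atan2(y, x)=68.6197° ≈ 68.6°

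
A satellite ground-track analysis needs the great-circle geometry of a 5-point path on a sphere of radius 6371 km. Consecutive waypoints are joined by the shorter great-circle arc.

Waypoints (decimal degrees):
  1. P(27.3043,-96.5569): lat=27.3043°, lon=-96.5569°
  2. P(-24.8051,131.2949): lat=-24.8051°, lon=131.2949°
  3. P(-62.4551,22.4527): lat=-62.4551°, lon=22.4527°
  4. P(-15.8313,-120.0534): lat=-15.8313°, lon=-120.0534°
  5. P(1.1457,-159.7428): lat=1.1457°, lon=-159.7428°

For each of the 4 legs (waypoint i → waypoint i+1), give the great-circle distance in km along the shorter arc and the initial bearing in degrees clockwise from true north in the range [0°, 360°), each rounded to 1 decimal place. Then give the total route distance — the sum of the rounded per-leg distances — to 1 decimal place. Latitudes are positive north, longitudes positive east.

Leg 1: dist=15255.8 km, bearing=262.1°
Leg 2: dist=8487.0 km, bearing=206.8°
Leg 3: dist=10716.9 km, bearing=216.1°
Leg 4: dist=4749.8 km, bearing=289.7°
Total: 39209.5 km

Leg 1: φ1=0.4765499, φ2=-0.4329307, Δφ=-0.9094806, Δλ=3.9767641 rad; a=sin²(Δφ/2)+cosφ1·cosφ2·sin²(Δλ/2)=0.8668587339; c=2·atan2(√a, √(1-a))=2.394573489; dist=6371·c=15255.828 ≈ 15255.8 km; running total=15255.8 km
Leg 1 bearing: y=sinΔλ·cosφ2=-0.67300905, x=cosφ1·sinφ2-sinφ1·cosφ2·cosΔλ=-0.09336751; θ=atan2(y, x)=-97.8983° <0 so +360° → 262.1017° ≈ 262.1°
Leg 2: φ1=-0.4329307, φ2=-1.0900471, Δφ=-0.6571165, Δλ=-1.8996548 rad; a=sin²(Δφ/2)+cosφ1·cosφ2·sin²(Δλ/2)=0.3817972997; c=2·atan2(√a, √(1-a))=1.332131613; dist=6371·c=8487.011 ≈ 8487.0 km; running total=23742.8 km
Leg 2 bearing: y=sinΔλ·cosφ2=-0.43766199, x=cosφ1·sinφ2-sinφ1·cosφ2·cosΔλ=-0.86750474; θ=atan2(y, x)=-153.2287° <0 so +360° → 206.7713° ≈ 206.8°
Leg 3: φ1=-1.0900471, φ2=-0.2763083, Δφ=0.8137388, Δλ=-2.4872006 rad; a=sin²(Δφ/2)+cosφ1·cosφ2·sin²(Δλ/2)=0.5555554513; c=2·atan2(√a, √(1-a))=1.682137131; dist=6371·c=10716.896 ≈ 10716.9 km; running total=34459.7 km
Leg 3 bearing: y=sinΔλ·cosφ2=-0.58558930, x=cosφ1·sinφ2-sinφ1·cosφ2·cosΔλ=-0.80295675; θ=atan2(y, x)=-143.8971° <0 so +360° → 216.1029° ≈ 216.1°
Leg 4: φ1=-0.2763083, φ2=0.0199962, Δφ=0.2963045, Δλ=-0.6927107 rad; a=sin²(Δφ/2)+cosφ1·cosφ2·sin²(Δλ/2)=0.1326367549; c=2·atan2(√a, √(1-a))=0.745532924; dist=6371·c=4749.790 ≈ 4749.8 km; running total=39209.5 km
Leg 4 bearing: y=sinΔλ·cosφ2=-0.63849779, x=cosφ1·sinφ2-sinφ1·cosφ2·cosΔλ=0.22912345; θ=atan2(y, x)=-70.2596° <0 so +360° → 289.7404° ≈ 289.7°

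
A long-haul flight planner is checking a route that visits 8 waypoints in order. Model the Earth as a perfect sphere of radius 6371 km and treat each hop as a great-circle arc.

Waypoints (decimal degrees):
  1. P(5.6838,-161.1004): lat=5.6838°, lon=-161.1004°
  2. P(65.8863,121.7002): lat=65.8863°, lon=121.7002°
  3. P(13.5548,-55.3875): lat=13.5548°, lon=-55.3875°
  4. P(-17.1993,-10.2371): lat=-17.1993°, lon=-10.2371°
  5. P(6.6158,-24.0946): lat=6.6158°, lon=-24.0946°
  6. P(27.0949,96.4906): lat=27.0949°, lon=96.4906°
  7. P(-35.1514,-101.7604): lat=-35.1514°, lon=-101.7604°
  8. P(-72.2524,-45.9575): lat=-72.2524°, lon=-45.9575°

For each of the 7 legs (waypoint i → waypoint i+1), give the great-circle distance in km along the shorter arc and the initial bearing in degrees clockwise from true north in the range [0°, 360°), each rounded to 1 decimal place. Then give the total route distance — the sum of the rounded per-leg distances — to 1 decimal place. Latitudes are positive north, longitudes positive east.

Leg 1: φ1=0.0992010, φ2=1.1499329, Δφ=1.0507318, Δλ=4.9358016 rad; a=sin²(Δφ/2)+cosφ1·cosφ2·sin²(Δλ/2)=0.4097657642; c=2·atan2(√a, √(1-a))=1.389333604; dist=6371·c=8851.444 ≈ 8851.4 km; running total=8851.4 km
Leg 1 bearing: y=sinΔλ·cosφ2=-0.39839507, x=cosφ1·sinφ2-sinφ1·cosφ2·cosΔλ=0.89928444; θ=atan2(y, x)=-23.8940° <0 so +360° → 336.1060° ≈ 336.1°
Leg 2: φ1=1.1499329, φ2=0.2365759, Δφ=-0.9133570, Δλ=-3.0907634 rad; a=sin²(Δφ/2)+cosφ1·cosφ2·sin²(Δλ/2)=0.5913666297; c=2·atan2(√a, √(1-a))=1.754562133; dist=6371·c=11178.315 ≈ 11178.3 km; running total=20029.7 km
Leg 2 bearing: y=sinΔλ·cosφ2=-0.04939216, x=cosφ1·sinφ2-sinφ1·cosφ2·cosΔλ=0.98192106; θ=atan2(y, x)=-2.8796° <0 so +360° → 357.1204° ≈ 357.1°
Leg 3: φ1=0.2365759, φ2=-0.3001844, Δφ=-0.5367603, Δλ=0.7880231 rad; a=sin²(Δφ/2)+cosφ1·cosφ2·sin²(Δλ/2)=0.2071792130; c=2·atan2(√a, √(1-a))=0.945124986; dist=6371·c=6021.391 ≈ 6021.4 km; running total=26051.1 km
Leg 3 bearing: y=sinΔλ·cosφ2=0.67725717, x=cosφ1·sinφ2-sinφ1·cosφ2·cosΔλ=-0.44536129; θ=atan2(y, x)=123.3287° ≈ 123.3°
Leg 4: φ1=-0.3001844, φ2=0.1154675, Δφ=0.4156519, Δλ=-0.2418590 rad; a=sin²(Δφ/2)+cosφ1·cosφ2·sin²(Δλ/2)=0.0563828090; c=2·atan2(√a, √(1-a))=0.479481184; dist=6371·c=3054.775 ≈ 3054.8 km; running total=29105.9 km
Leg 4 bearing: y=sinΔλ·cosφ2=-0.23791306, x=cosφ1·sinφ2-sinφ1·cosφ2·cosΔλ=0.39523731; θ=atan2(y, x)=-31.0458° <0 so +360° → 328.9542° ≈ 329.0°
Leg 5: φ1=0.1154675, φ2=0.4728952, Δφ=0.3574277, Δλ=2.1046088 rad; a=sin²(Δφ/2)+cosφ1·cosφ2·sin²(Δλ/2)=0.6987434088; c=2·atan2(√a, √(1-a))=1.979572702; dist=6371·c=12611.858 ≈ 12611.9 km; running total=41717.8 km
Leg 5 bearing: y=sinΔλ·cosφ2=0.76639551, x=cosφ1·sinφ2-sinφ1·cosφ2·cosΔλ=0.50462081; θ=atan2(y, x)=56.6377° ≈ 56.6°
Leg 6: φ1=0.4728952, φ2=-0.6135077, Δφ=-1.0864029, Δλ=-3.4601327 rad; a=sin²(Δφ/2)+cosφ1·cosφ2·sin²(Δλ/2)=0.9767561559; c=2·atan2(√a, √(1-a))=2.835480238; dist=6371·c=18064.845 ≈ 18064.8 km; running total=59782.6 km
Leg 6 bearing: y=sinΔλ·cosφ2=0.25606679, x=cosφ1·sinφ2-sinφ1·cosφ2·cosΔλ=-0.15888383; θ=atan2(y, x)=121.8187° ≈ 121.8°
Leg 7: φ1=-0.6135077, φ2=-1.2610423, Δφ=-0.6475346, Δλ=0.9739443 rad; a=sin²(Δφ/2)+cosφ1·cosφ2·sin²(Δλ/2)=0.1557905169; c=2·atan2(√a, √(1-a))=0.811489330; dist=6371·c=5169.999 ≈ 5170.0 km; running total=64952.6 km
Leg 7 bearing: y=sinΔλ·cosφ2=0.25212302, x=cosφ1·sinφ2-sinφ1·cosφ2·cosΔλ=-0.68008331; θ=atan2(y, x)=159.6591° ≈ 159.7°

Leg 1: dist=8851.4 km, bearing=336.1°
Leg 2: dist=11178.3 km, bearing=357.1°
Leg 3: dist=6021.4 km, bearing=123.3°
Leg 4: dist=3054.8 km, bearing=329.0°
Leg 5: dist=12611.9 km, bearing=56.6°
Leg 6: dist=18064.8 km, bearing=121.8°
Leg 7: dist=5170.0 km, bearing=159.7°
Total: 64952.6 km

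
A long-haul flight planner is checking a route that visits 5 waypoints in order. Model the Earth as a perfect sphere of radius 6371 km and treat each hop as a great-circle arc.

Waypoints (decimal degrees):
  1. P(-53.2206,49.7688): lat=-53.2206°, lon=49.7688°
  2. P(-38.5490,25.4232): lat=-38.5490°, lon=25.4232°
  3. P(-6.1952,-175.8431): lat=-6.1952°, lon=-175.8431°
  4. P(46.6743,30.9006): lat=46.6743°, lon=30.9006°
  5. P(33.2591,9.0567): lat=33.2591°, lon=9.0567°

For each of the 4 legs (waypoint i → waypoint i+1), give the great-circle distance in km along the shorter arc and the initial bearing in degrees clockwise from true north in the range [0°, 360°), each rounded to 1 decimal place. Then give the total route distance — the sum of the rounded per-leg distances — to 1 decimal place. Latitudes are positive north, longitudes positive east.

Leg 1: φ1=-0.9288747, φ2=-0.6728070, Δφ=0.2560677, Δλ=-0.4249109 rad; a=sin²(Δφ/2)+cosφ1·cosφ2·sin²(Δλ/2)=0.0371230352; c=2·atan2(√a, √(1-a))=0.387771719; dist=6371·c=2470.494 ≈ 2470.5 km; running total=2470.5 km
Leg 1 bearing: y=sinΔλ·cosφ2=-0.32240248, x=cosφ1·sinφ2-sinφ1·cosφ2·cosΔλ=0.19757607; θ=atan2(y, x)=-58.4990° <0 so +360° → 301.5010° ≈ 301.5°
Leg 2: φ1=-0.6728070, φ2=-0.1081266, Δφ=0.5646803, Δλ=-3.5127596 rad; a=sin²(Δφ/2)+cosφ1·cosφ2·sin²(Δλ/2)=0.8286560017; c=2·atan2(√a, √(1-a))=2.288042728; dist=6371·c=14577.120 ≈ 14577.1 km; running total=17047.6 km
Leg 2 bearing: y=sinΔλ·cosφ2=0.36058499, x=cosφ1·sinφ2-sinφ1·cosφ2·cosΔλ=-0.66175479; θ=atan2(y, x)=151.4144° ≈ 151.4°
Leg 3: φ1=-0.1081266, φ2=0.8146202, Δφ=0.9227468, Δλ=3.6083583 rad; a=sin²(Δφ/2)+cosφ1·cosφ2·sin²(Δλ/2)=0.8438367405; c=2·atan2(√a, √(1-a))=2.329076013; dist=6371·c=14838.543 ≈ 14838.5 km; running total=31886.1 km
Leg 3 bearing: y=sinΔλ·cosφ2=-0.30876530, x=cosφ1·sinφ2-sinφ1·cosφ2·cosΔλ=0.65709145; θ=atan2(y, x)=-25.1687° <0 so +360° → 334.8313° ≈ 334.8°
Leg 4: φ1=0.8146202, φ2=0.5804808, Δφ=-0.2341394, Δλ=-0.3812480 rad; a=sin²(Δφ/2)+cosφ1·cosφ2·sin²(Δλ/2)=0.0342402812; c=2·atan2(√a, √(1-a))=0.372227767; dist=6371·c=2371.463 ≈ 2371.5 km; running total=34257.6 km
Leg 4 bearing: y=sinΔλ·cosφ2=-0.31113222, x=cosφ1·sinφ2-sinφ1·cosφ2·cosΔλ=-0.18833024; θ=atan2(y, x)=-121.1868° <0 so +360° → 238.8132° ≈ 238.8°

Leg 1: dist=2470.5 km, bearing=301.5°
Leg 2: dist=14577.1 km, bearing=151.4°
Leg 3: dist=14838.5 km, bearing=334.8°
Leg 4: dist=2371.5 km, bearing=238.8°
Total: 34257.6 km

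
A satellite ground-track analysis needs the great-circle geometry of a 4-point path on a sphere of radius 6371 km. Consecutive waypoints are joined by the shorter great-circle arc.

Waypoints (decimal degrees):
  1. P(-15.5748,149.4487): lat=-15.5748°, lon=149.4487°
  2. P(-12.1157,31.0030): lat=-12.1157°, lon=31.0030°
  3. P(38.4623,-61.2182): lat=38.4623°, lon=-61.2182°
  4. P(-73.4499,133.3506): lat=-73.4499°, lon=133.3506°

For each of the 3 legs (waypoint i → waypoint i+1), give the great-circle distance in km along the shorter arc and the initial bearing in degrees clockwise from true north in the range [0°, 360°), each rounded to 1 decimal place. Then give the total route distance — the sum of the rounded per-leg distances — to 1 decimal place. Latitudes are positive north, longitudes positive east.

Leg 1: φ1=-0.2718315, φ2=-0.2114589, Δφ=0.0603727, Δλ=-2.0672674 rad; a=sin²(Δφ/2)+cosφ1·cosφ2·sin²(Δλ/2)=0.6961307157; c=2·atan2(√a, √(1-a))=1.973885103; dist=6371·c=12575.622 ≈ 12575.6 km; running total=12575.6 km
Leg 1 bearing: y=sinΔλ·cosφ2=-0.85968388, x=cosφ1·sinφ2-sinφ1·cosφ2·cosΔλ=-0.32722254; θ=atan2(y, x)=-110.8384° <0 so +360° → 249.1616° ≈ 249.2°
Leg 2: φ1=-0.2114589, φ2=0.6712938, Δφ=0.8827526, Δλ=-1.6095636 rad; a=sin²(Δφ/2)+cosφ1·cosφ2·sin²(Δλ/2)=0.5801105815; c=2·atan2(√a, √(1-a))=1.731711033; dist=6371·c=11032.731 ≈ 11032.7 km; running total=23608.3 km
Leg 2 bearing: y=sinΔλ·cosφ2=-0.78242927, x=cosφ1·sinφ2-sinφ1·cosφ2·cosΔλ=0.60177539; θ=atan2(y, x)=-52.4357° <0 so +360° → 307.5643° ≈ 307.6°
Leg 3: φ1=0.6712938, φ2=-1.2819426, Δφ=-1.9532364, Δλ=3.3958662 rad; a=sin²(Δφ/2)+cosφ1·cosφ2·sin²(Δλ/2)=0.9060522107; c=2·atan2(√a, √(1-a))=2.518545918; dist=6371·c=16045.656 ≈ 16045.7 km; running total=39654.0 km
Leg 3 bearing: y=sinΔλ·cosφ2=-0.07165276, x=cosφ1·sinφ2-sinφ1·cosφ2·cosΔλ=-0.57909610; θ=atan2(y, x)=-172.9465° <0 so +360° → 187.0535° ≈ 187.1°

Leg 1: dist=12575.6 km, bearing=249.2°
Leg 2: dist=11032.7 km, bearing=307.6°
Leg 3: dist=16045.7 km, bearing=187.1°
Total: 39654.0 km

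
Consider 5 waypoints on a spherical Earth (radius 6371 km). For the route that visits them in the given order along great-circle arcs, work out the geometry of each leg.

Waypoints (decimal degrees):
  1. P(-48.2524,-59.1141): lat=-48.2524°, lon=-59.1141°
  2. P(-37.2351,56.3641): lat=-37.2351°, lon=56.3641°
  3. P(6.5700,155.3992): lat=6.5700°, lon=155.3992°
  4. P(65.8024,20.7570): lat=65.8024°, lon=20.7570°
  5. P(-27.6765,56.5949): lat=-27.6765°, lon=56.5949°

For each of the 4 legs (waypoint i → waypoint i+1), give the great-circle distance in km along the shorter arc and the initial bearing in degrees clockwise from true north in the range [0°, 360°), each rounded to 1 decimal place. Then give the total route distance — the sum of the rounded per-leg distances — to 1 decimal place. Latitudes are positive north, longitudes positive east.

Leg 1: dist=8572.1 km, bearing=132.5°
Leg 2: dist=11247.8 km, bearing=90.2°
Leg 3: dist=11172.0 km, bearing=342.7°
Leg 4: dist=10834.3 km, bearing=148.5°
Total: 41826.2 km

Leg 1: φ1=-0.8421633, φ2=-0.6498751, Δφ=0.1922882, Δλ=2.0154748 rad; a=sin²(Δφ/2)+cosφ1·cosφ2·sin²(Δλ/2)=0.3882976598; c=2·atan2(√a, √(1-a))=1.345490284; dist=6371·c=8572.119 ≈ 8572.1 km; running total=8572.1 km
Leg 1 bearing: y=sinΔλ·cosφ2=0.71873210, x=cosφ1·sinφ2-sinφ1·cosφ2·cosΔλ=-0.65841819; θ=atan2(y, x)=132.4923° ≈ 132.5°
Leg 2: φ1=-0.6498751, φ2=0.1146681, Δφ=0.7645432, Δλ=1.7284886 rad; a=sin²(Δφ/2)+cosφ1·cosφ2·sin²(Δλ/2)=0.5967198140; c=2·atan2(√a, √(1-a))=1.765463115; dist=6371·c=11247.766 ≈ 11247.8 km; running total=19819.9 km
Leg 2 bearing: y=sinΔλ·cosφ2=0.98110662, x=cosφ1·sinφ2-sinφ1·cosφ2·cosΔλ=-0.00330435; θ=atan2(y, x)=90.1930° ≈ 90.2°
Leg 3: φ1=0.1146681, φ2=1.1484685, Δφ=1.0338004, Δλ=-2.3499497 rad; a=sin²(Δφ/2)+cosφ1·cosφ2·sin²(Δλ/2)=0.5908806407; c=2·atan2(√a, √(1-a))=1.753573599; dist=6371·c=11172.017 ≈ 11172.0 km; running total=30991.9 km
Leg 3 bearing: y=sinΔλ·cosφ2=-0.29163662, x=cosφ1·sinφ2-sinφ1·cosφ2·cosΔλ=0.93910112; θ=atan2(y, x)=-17.2521° <0 so +360° → 342.7479° ≈ 342.7°
Leg 4: φ1=1.1484685, φ2=-0.4830461, Δφ=-1.6315146, Δλ=0.6254894 rad; a=sin²(Δφ/2)+cosφ1·cosφ2·sin²(Δλ/2)=0.5647014767; c=2·atan2(√a, √(1-a))=1.700563174; dist=6371·c=10834.288 ≈ 10834.3 km; running total=41826.2 km
Leg 4 bearing: y=sinΔλ·cosφ2=0.51850428, x=cosφ1·sinφ2-sinφ1·cosφ2·cosΔλ=-0.84522671; θ=atan2(y, x)=148.4730° ≈ 148.5°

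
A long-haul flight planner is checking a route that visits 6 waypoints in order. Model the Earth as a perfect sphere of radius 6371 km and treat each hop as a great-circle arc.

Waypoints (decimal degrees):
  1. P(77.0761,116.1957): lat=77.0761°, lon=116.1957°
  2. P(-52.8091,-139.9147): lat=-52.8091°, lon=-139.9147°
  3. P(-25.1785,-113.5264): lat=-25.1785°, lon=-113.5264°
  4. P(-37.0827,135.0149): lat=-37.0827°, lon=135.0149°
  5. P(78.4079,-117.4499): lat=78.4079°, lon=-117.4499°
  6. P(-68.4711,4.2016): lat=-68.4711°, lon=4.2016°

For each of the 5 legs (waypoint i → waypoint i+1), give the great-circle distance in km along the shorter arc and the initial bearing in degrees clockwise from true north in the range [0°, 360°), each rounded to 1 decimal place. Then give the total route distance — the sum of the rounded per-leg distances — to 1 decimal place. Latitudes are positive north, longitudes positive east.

Leg 1: φ1=1.3452317, φ2=-0.9216927, Δφ=-2.2669244, Δλ=-4.4699697 rad; a=sin²(Δφ/2)+cosφ1·cosφ2·sin²(Δλ/2)=0.9044497223; c=2·atan2(√a, √(1-a))=2.513074163; dist=6371·c=16010.795 ≈ 16010.8 km; running total=16010.8 km
Leg 1 bearing: y=sinΔλ·cosφ2=0.58679786, x=cosφ1·sinφ2-sinφ1·cosφ2·cosΔλ=-0.03674177; θ=atan2(y, x)=93.5828° ≈ 93.6°
Leg 2: φ1=-0.9216927, φ2=-0.4394477, Δφ=0.4822449, Δλ=0.4605627 rad; a=sin²(Δφ/2)+cosφ1·cosφ2·sin²(Δλ/2)=0.0855220642; c=2·atan2(√a, √(1-a))=0.593558035; dist=6371·c=3781.558 ≈ 3781.6 km; running total=19792.4 km
Leg 2 bearing: y=sinΔλ·cosφ2=0.40222341, x=cosφ1·sinφ2-sinφ1·cosφ2·cosΔλ=0.38864957; θ=atan2(y, x)=45.9833° ≈ 46.0°
Leg 3: φ1=-0.4394477, φ2=-0.6472152, Δφ=-0.2077675, Δλ=4.3378640 rad; a=sin²(Δφ/2)+cosφ1·cosφ2·sin²(Δλ/2)=0.5037958014; c=2·atan2(√a, √(1-a))=1.578388003; dist=6371·c=10055.910 ≈ 10055.9 km; running total=29848.3 km
Leg 3 bearing: y=sinΔλ·cosφ2=-0.74246609, x=cosφ1·sinφ2-sinφ1·cosφ2·cosΔλ=-0.66984063; θ=atan2(y, x)=-132.0563° <0 so +360° → 227.9437° ≈ 227.9°
Leg 4: φ1=-0.6472152, φ2=1.3684760, Δφ=2.0156912, Δλ=-4.4063420 rad; a=sin²(Δφ/2)+cosφ1·cosφ2·sin²(Δλ/2)=0.8194835350; c=2·atan2(√a, √(1-a))=2.263951039; dist=6371·c=14423.632 ≈ 14423.6 km; running total=44271.9 km
Leg 4 bearing: y=sinΔλ·cosφ2=0.19160545, x=cosφ1·sinφ2-sinφ1·cosφ2·cosΔλ=0.74498888; θ=atan2(y, x)=14.4234° ≈ 14.4°
Leg 5: φ1=1.3684760, φ2=-1.1950461, Δφ=-2.5635222, Δλ=2.1232192 rad; a=sin²(Δφ/2)+cosφ1·cosφ2·sin²(Δλ/2)=0.9749769043; c=2·atan2(√a, √(1-a))=2.823884327; dist=6371·c=17990.967 ≈ 17991.0 km; running total=62262.9 km
Leg 5 bearing: y=sinΔλ·cosφ2=0.31238568, x=cosφ1·sinφ2-sinφ1·cosφ2·cosΔλ=0.00171681; θ=atan2(y, x)=89.6851° ≈ 89.7°

Leg 1: dist=16010.8 km, bearing=93.6°
Leg 2: dist=3781.6 km, bearing=46.0°
Leg 3: dist=10055.9 km, bearing=227.9°
Leg 4: dist=14423.6 km, bearing=14.4°
Leg 5: dist=17991.0 km, bearing=89.7°
Total: 62262.9 km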